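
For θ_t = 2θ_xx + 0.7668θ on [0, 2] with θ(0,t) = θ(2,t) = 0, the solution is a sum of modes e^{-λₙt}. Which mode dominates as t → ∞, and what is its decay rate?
Eigenvalues: λₙ = 2n²π²/2² - 0.7668.
First three modes:
  n=1: λ₁ = 2π²/2² - 0.7668 ≈ 4.168
  n=2: λ₂ = 8π²/2² - 0.7668 ≈ 18.972
  n=3: λ₃ = 18π²/2² - 0.7668 ≈ 43.646
Since 2π²/2² ≈ 4.935 > 0.7668, all λₙ > 0.
The n=1 mode decays slowest → dominates as t → ∞.
Asymptotic: θ ~ c₁ sin(πx/2) e^{-λ₁t} with decay rate λ₁ ≈ 4.168.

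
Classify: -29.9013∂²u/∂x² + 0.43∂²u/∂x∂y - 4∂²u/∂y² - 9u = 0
Elliptic (discriminant = -478.2359).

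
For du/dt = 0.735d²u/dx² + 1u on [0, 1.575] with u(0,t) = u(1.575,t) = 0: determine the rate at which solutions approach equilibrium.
Eigenvalues: λₙ = 0.735n²π²/1.575² - 1.
First three modes:
  n=1: λ₁ = 0.735π²/1.575² - 1 ≈ 1.924
  n=2: λ₂ = 2.94π²/1.575² - 1 ≈ 10.697
  n=3: λ₃ = 6.615π²/1.575² - 1 ≈ 25.319
Since 0.735π²/1.575² ≈ 2.924 > 1, all λₙ > 0.
The n=1 mode decays slowest → dominates as t → ∞.
Asymptotic: u ~ c₁ sin(πx/1.575) e^{-λ₁t} with decay rate λ₁ ≈ 1.924.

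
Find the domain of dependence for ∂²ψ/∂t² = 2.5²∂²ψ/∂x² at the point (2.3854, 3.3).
Domain of dependence: [-5.8646, 10.6354]. Signals travel at speed 2.5, so data within |x - 2.3854| ≤ 2.5·3.3 = 8.25 can reach the point.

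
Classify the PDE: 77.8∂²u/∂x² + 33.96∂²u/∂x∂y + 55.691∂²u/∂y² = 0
A = 77.8, B = 33.96, C = 55.691. Discriminant B² - 4AC = -16177.7576. Since -16177.7576 < 0, elliptic.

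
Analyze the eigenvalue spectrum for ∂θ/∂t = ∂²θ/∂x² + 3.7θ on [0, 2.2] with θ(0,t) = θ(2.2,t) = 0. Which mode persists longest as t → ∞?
Eigenvalues: λₙ = n²π²/2.2² - 3.7.
First three modes:
  n=1: λ₁ = π²/2.2² - 3.7 ≈ -1.661
  n=2: λ₂ = 4π²/2.2² - 3.7 ≈ 4.457
  n=3: λ₃ = 9π²/2.2² - 3.7 ≈ 14.653
Since π²/2.2² ≈ 2.039 < 3.7, λ₁ < 0.
The n=1 mode grows fastest (−λₙ is largest for n=1) → dominates.
Asymptotic: θ ~ c₁ sin(πx/2.2) e^{1.661t} (exponential growth at rate −λ₁ ≈ 1.661).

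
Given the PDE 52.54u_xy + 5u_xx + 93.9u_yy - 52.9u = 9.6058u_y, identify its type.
Rewriting in standard form: 5u_xx + 52.54u_xy + 93.9u_yy - 9.6058u_y - 52.9u = 0. The second-order coefficients are A = 5, B = 52.54, C = 93.9. Since B² - 4AC = 882.4516 > 0, this is a hyperbolic PDE.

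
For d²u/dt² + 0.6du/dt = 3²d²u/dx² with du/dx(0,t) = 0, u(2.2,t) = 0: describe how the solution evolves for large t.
u → 0. Damping (γ=0.6) dissipates energy; oscillations decay exponentially.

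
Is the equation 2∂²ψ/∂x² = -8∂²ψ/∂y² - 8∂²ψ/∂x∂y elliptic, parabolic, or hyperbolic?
Rewriting in standard form: 2∂²ψ/∂x² + 8∂²ψ/∂x∂y + 8∂²ψ/∂y² = 0. Computing B² - 4AC with A = 2, B = 8, C = 8: discriminant = 0 (zero). Answer: parabolic.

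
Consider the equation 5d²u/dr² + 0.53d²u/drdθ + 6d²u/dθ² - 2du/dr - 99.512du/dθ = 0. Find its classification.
Elliptic. (A = 5, B = 0.53, C = 6 gives B² - 4AC = -119.7191.)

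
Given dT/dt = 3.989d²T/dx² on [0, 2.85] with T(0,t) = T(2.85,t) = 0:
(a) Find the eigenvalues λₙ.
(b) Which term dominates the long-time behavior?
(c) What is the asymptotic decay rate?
Eigenvalues: λₙ = 3.989n²π²/2.85².
First three modes:
  n=1: λ₁ = 3.989π²/2.85² ≈ 4.847
  n=2: λ₂ = 15.956π²/2.85² ≈ 19.388 (4× faster decay)
  n=3: λ₃ = 35.901π²/2.85² ≈ 43.623 (9× faster decay)
As t → ∞, higher modes decay exponentially faster. The n=1 mode dominates: T ~ c₁ sin(πx/2.85) e^{-λ₁t}.
Decay rate: λ₁ = 3.989π²/2.85² ≈ 4.847.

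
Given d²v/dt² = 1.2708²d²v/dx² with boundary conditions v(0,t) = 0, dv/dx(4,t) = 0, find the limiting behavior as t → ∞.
v oscillates (no decay). Energy is conserved; the solution oscillates indefinitely as standing waves.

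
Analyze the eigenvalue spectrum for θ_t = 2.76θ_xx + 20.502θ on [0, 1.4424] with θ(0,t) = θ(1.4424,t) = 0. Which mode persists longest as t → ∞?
Eigenvalues: λₙ = 2.76n²π²/1.4424² - 20.502.
First three modes:
  n=1: λ₁ = 2.76π²/1.4424² - 20.502 ≈ -7.409
  n=2: λ₂ = 11.04π²/1.4424² - 20.502 ≈ 31.87
  n=3: λ₃ = 24.84π²/1.4424² - 20.502 ≈ 97.335
Since 2.76π²/1.4424² ≈ 13.093 < 20.502, λ₁ < 0.
The n=1 mode grows fastest (−λₙ is largest for n=1) → dominates.
Asymptotic: θ ~ c₁ sin(πx/1.4424) e^{7.409t} (exponential growth at rate −λ₁ ≈ 7.409).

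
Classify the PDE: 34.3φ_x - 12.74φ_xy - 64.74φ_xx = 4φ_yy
Rewriting in standard form: -64.74φ_xx - 12.74φ_xy - 4φ_yy + 34.3φ_x = 0. A = -64.74, B = -12.74, C = -4. Discriminant B² - 4AC = -873.5324. Since -873.5324 < 0, elliptic.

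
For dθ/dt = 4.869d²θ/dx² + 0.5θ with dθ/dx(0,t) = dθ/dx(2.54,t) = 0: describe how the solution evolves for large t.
θ grows unboundedly. With Neumann BCs the constant mode has diffusion eigenvalue 0, so any r > 0 makes it grow like e^(0.5t); solution grows exponentially.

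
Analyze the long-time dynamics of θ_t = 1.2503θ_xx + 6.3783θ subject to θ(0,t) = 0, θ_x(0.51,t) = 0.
Long-time behavior: θ → 0. Diffusion dominates reaction (r=6.3783 < κπ²/(4L²)≈11.86); solution decays.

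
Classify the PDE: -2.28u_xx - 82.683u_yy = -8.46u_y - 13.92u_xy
Rewriting in standard form: -2.28u_xx + 13.92u_xy - 82.683u_yy + 8.46u_y = 0. A = -2.28, B = 13.92, C = -82.683. Discriminant B² - 4AC = -560.30256. Since -560.30256 < 0, elliptic.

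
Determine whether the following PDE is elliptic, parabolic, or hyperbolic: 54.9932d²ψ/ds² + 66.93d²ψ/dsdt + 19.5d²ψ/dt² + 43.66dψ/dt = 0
Coefficients: A = 54.9932, B = 66.93, C = 19.5. B² - 4AC = 190.1553, which is positive, so the equation is hyperbolic.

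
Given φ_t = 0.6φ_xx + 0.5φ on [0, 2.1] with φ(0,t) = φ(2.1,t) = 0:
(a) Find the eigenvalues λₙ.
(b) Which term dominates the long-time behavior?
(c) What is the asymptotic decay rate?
Eigenvalues: λₙ = 0.6n²π²/2.1² - 0.5.
First three modes:
  n=1: λ₁ = 0.6π²/2.1² - 0.5 ≈ 0.843
  n=2: λ₂ = 2.4π²/2.1² - 0.5 ≈ 4.871
  n=3: λ₃ = 5.4π²/2.1² - 0.5 ≈ 11.585
Since 0.6π²/2.1² ≈ 1.343 > 0.5, all λₙ > 0.
The n=1 mode decays slowest → dominates as t → ∞.
Asymptotic: φ ~ c₁ sin(πx/2.1) e^{-λ₁t} with decay rate λ₁ ≈ 0.843.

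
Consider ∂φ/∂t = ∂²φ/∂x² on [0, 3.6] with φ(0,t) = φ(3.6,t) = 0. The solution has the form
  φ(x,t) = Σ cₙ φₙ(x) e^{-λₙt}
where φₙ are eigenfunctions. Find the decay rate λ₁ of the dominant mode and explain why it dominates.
Eigenvalues: λₙ = n²π²/3.6².
First three modes:
  n=1: λ₁ = π²/3.6² ≈ 0.762
  n=2: λ₂ = 4π²/3.6² ≈ 3.046 (4× faster decay)
  n=3: λ₃ = 9π²/3.6² ≈ 6.854 (9× faster decay)
As t → ∞, higher modes decay exponentially faster. The n=1 mode dominates: φ ~ c₁ sin(πx/3.6) e^{-λ₁t}.
Decay rate: λ₁ = π²/3.6² ≈ 0.762.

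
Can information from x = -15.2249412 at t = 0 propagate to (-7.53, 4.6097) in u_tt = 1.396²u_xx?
No. The domain of dependence is [-13.9651412, -1.0948588], and -15.2249412 is outside this interval.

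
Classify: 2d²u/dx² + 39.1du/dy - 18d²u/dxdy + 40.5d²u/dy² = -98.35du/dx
Rewriting in standard form: 2d²u/dx² - 18d²u/dxdy + 40.5d²u/dy² + 98.35du/dx + 39.1du/dy = 0. Parabolic (discriminant = 0).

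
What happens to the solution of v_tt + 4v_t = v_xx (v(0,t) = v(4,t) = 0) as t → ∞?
v → 0. Damping (γ=4) dissipates energy; oscillations decay exponentially.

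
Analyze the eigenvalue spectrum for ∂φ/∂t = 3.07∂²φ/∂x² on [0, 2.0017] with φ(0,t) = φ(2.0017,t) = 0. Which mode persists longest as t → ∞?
Eigenvalues: λₙ = 3.07n²π²/2.0017².
First three modes:
  n=1: λ₁ = 3.07π²/2.0017² ≈ 7.562
  n=2: λ₂ = 12.28π²/2.0017² ≈ 30.248 (4× faster decay)
  n=3: λ₃ = 27.63π²/2.0017² ≈ 68.059 (9× faster decay)
As t → ∞, higher modes decay exponentially faster. The n=1 mode dominates: φ ~ c₁ sin(πx/2.0017) e^{-λ₁t}.
Decay rate: λ₁ = 3.07π²/2.0017² ≈ 7.562.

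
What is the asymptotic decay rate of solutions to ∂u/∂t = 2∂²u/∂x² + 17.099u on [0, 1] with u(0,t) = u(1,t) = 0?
Eigenvalues: λₙ = 2n²π²/1² - 17.099.
First three modes:
  n=1: λ₁ = 2π² - 17.099 ≈ 2.64
  n=2: λ₂ = 8π² - 17.099 ≈ 61.858
  n=3: λ₃ = 18π² - 17.099 ≈ 160.554
Since 2π² ≈ 19.739 > 17.099, all λₙ > 0.
The n=1 mode decays slowest → dominates as t → ∞.
Asymptotic: u ~ c₁ sin(πx/1) e^{-λ₁t} with decay rate λ₁ ≈ 2.64.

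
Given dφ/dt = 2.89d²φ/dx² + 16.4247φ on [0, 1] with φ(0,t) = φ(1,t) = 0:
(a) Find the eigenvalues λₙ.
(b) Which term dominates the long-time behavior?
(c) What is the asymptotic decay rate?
Eigenvalues: λₙ = 2.89n²π²/1² - 16.4247.
First three modes:
  n=1: λ₁ = 2.89π² - 16.4247 ≈ 12.098
  n=2: λ₂ = 11.56π² - 16.4247 ≈ 97.668
  n=3: λ₃ = 26.01π² - 16.4247 ≈ 240.284
Since 2.89π² ≈ 28.523 > 16.4247, all λₙ > 0.
The n=1 mode decays slowest → dominates as t → ∞.
Asymptotic: φ ~ c₁ sin(πx/1) e^{-λ₁t} with decay rate λ₁ ≈ 12.098.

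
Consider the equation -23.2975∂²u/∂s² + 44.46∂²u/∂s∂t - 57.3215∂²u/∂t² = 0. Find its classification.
Elliptic. (A = -23.2975, B = 44.46, C = -57.3215 gives B² - 4AC = -3365.098985.)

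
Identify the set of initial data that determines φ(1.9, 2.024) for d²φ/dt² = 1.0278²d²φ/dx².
Domain of dependence: [-0.1802672, 3.9802672]. Signals travel at speed 1.0278, so data within |x - 1.9| ≤ 1.0278·2.024 = 2.0802672 can reach the point.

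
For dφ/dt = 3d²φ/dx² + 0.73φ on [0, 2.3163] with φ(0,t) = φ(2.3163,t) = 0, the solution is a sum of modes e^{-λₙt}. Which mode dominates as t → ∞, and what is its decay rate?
Eigenvalues: λₙ = 3n²π²/2.3163² - 0.73.
First three modes:
  n=1: λ₁ = 3π²/2.3163² - 0.73 ≈ 4.789
  n=2: λ₂ = 12π²/2.3163² - 0.73 ≈ 21.345
  n=3: λ₃ = 27π²/2.3163² - 0.73 ≈ 48.938
Since 3π²/2.3163² ≈ 5.519 > 0.73, all λₙ > 0.
The n=1 mode decays slowest → dominates as t → ∞.
Asymptotic: φ ~ c₁ sin(πx/2.3163) e^{-λ₁t} with decay rate λ₁ ≈ 4.789.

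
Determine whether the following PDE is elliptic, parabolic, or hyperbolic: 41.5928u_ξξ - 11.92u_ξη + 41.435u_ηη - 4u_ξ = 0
Coefficients: A = 41.5928, B = -11.92, C = 41.435. B² - 4AC = -6751.504272, which is negative, so the equation is elliptic.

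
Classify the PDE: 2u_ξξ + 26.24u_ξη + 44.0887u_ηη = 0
A = 2, B = 26.24, C = 44.0887. Discriminant B² - 4AC = 335.828. Since 335.828 > 0, hyperbolic.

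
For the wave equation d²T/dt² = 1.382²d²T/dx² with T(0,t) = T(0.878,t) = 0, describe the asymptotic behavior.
T oscillates (no decay). Energy is conserved; the solution oscillates indefinitely as standing waves.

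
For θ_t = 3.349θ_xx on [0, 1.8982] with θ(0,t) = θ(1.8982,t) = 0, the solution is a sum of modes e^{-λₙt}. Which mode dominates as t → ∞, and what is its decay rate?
Eigenvalues: λₙ = 3.349n²π²/1.8982².
First three modes:
  n=1: λ₁ = 3.349π²/1.8982² ≈ 9.173
  n=2: λ₂ = 13.396π²/1.8982² ≈ 36.694 (4× faster decay)
  n=3: λ₃ = 30.141π²/1.8982² ≈ 82.561 (9× faster decay)
As t → ∞, higher modes decay exponentially faster. The n=1 mode dominates: θ ~ c₁ sin(πx/1.8982) e^{-λ₁t}.
Decay rate: λ₁ = 3.349π²/1.8982² ≈ 9.173.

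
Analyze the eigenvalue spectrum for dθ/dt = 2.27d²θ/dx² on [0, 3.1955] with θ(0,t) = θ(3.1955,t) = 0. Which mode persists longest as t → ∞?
Eigenvalues: λₙ = 2.27n²π²/3.1955².
First three modes:
  n=1: λ₁ = 2.27π²/3.1955² ≈ 2.194
  n=2: λ₂ = 9.08π²/3.1955² ≈ 8.776 (4× faster decay)
  n=3: λ₃ = 20.43π²/3.1955² ≈ 19.747 (9× faster decay)
As t → ∞, higher modes decay exponentially faster. The n=1 mode dominates: θ ~ c₁ sin(πx/3.1955) e^{-λ₁t}.
Decay rate: λ₁ = 2.27π²/3.1955² ≈ 2.194.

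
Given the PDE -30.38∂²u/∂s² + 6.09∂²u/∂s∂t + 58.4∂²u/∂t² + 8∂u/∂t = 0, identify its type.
The second-order coefficients are A = -30.38, B = 6.09, C = 58.4. Since B² - 4AC = 7133.8561 > 0, this is a hyperbolic PDE.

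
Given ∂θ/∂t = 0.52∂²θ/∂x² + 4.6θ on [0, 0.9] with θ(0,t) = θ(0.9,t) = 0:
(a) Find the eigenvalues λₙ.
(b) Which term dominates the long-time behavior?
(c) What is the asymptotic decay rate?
Eigenvalues: λₙ = 0.52n²π²/0.9² - 4.6.
First three modes:
  n=1: λ₁ = 0.52π²/0.9² - 4.6 ≈ 1.736
  n=2: λ₂ = 2.08π²/0.9² - 4.6 ≈ 20.744
  n=3: λ₃ = 4.68π²/0.9² - 4.6 ≈ 52.424
Since 0.52π²/0.9² ≈ 6.336 > 4.6, all λₙ > 0.
The n=1 mode decays slowest → dominates as t → ∞.
Asymptotic: θ ~ c₁ sin(πx/0.9) e^{-λ₁t} with decay rate λ₁ ≈ 1.736.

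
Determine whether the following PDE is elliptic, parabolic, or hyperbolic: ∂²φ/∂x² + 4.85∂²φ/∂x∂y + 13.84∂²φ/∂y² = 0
Coefficients: A = 1, B = 4.85, C = 13.84. B² - 4AC = -31.8375, which is negative, so the equation is elliptic.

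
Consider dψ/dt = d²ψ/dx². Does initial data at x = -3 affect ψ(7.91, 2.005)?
Yes, for any finite x. The heat equation has infinite propagation speed, so all initial data affects all points at any t > 0.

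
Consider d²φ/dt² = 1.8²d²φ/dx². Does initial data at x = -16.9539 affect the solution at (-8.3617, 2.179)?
No. The domain of dependence is [-12.2839, -4.4395], and -16.9539 is outside this interval.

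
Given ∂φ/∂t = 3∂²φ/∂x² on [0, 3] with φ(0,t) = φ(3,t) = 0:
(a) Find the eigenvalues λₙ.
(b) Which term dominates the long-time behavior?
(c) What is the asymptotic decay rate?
Eigenvalues: λₙ = 3n²π²/3².
First three modes:
  n=1: λ₁ = 3π²/3² ≈ 3.29
  n=2: λ₂ = 12π²/3² ≈ 13.159 (4× faster decay)
  n=3: λ₃ = 27π²/3² ≈ 29.609 (9× faster decay)
As t → ∞, higher modes decay exponentially faster. The n=1 mode dominates: φ ~ c₁ sin(πx/3) e^{-λ₁t}.
Decay rate: λ₁ = 3π²/3² ≈ 3.29.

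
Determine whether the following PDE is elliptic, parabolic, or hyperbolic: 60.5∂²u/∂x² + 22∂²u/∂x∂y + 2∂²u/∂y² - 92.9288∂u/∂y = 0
Coefficients: A = 60.5, B = 22, C = 2. B² - 4AC = 0, which is zero, so the equation is parabolic.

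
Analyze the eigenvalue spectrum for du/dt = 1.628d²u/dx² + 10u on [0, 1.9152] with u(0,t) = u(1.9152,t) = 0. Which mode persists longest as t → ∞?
Eigenvalues: λₙ = 1.628n²π²/1.9152² - 10.
First three modes:
  n=1: λ₁ = 1.628π²/1.9152² - 10 ≈ -5.619
  n=2: λ₂ = 6.512π²/1.9152² - 10 ≈ 7.522
  n=3: λ₃ = 14.652π²/1.9152² - 10 ≈ 29.425
Since 1.628π²/1.9152² ≈ 4.381 < 10, λ₁ < 0.
The n=1 mode grows fastest (−λₙ is largest for n=1) → dominates.
Asymptotic: u ~ c₁ sin(πx/1.9152) e^{5.619t} (exponential growth at rate −λ₁ ≈ 5.619).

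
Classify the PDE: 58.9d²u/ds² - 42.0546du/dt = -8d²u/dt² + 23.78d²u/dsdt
Rewriting in standard form: 58.9d²u/ds² - 23.78d²u/dsdt + 8d²u/dt² - 42.0546du/dt = 0. A = 58.9, B = -23.78, C = 8. Discriminant B² - 4AC = -1319.3116. Since -1319.3116 < 0, elliptic.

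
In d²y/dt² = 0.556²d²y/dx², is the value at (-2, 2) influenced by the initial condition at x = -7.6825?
No. The domain of dependence is [-3.112, -0.888], and -7.6825 is outside this interval.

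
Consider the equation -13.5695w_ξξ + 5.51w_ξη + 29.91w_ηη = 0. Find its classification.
Hyperbolic. (A = -13.5695, B = 5.51, C = 29.91 gives B² - 4AC = 1653.81508.)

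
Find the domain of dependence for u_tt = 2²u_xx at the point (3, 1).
Domain of dependence: [1, 5]. Signals travel at speed 2, so data within |x - 3| ≤ 2·1 = 2 can reach the point.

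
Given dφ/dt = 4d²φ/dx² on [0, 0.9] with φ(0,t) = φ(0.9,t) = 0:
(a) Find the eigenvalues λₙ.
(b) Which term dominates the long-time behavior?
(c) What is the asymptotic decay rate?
Eigenvalues: λₙ = 4n²π²/0.9².
First three modes:
  n=1: λ₁ = 4π²/0.9² ≈ 48.739
  n=2: λ₂ = 16π²/0.9² ≈ 194.955 (4× faster decay)
  n=3: λ₃ = 36π²/0.9² ≈ 438.649 (9× faster decay)
As t → ∞, higher modes decay exponentially faster. The n=1 mode dominates: φ ~ c₁ sin(πx/0.9) e^{-λ₁t}.
Decay rate: λ₁ = 4π²/0.9² ≈ 48.739.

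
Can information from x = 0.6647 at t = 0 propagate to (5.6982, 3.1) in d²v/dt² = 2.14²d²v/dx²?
Yes. The domain of dependence is [-0.9358, 12.3322], and 0.6647 ∈ [-0.9358, 12.3322].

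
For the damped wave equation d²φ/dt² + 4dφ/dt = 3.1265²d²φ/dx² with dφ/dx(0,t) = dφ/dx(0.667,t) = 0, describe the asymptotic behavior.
φ → constant (steady state). Damping (γ=4) dissipates the nonconstant modes; with Neumann BCs the spatial average obeys M''+γM'=0 and tends to a finite limit.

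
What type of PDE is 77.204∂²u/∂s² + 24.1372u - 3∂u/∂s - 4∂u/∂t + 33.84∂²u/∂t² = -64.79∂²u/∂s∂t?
Rewriting in standard form: 77.204∂²u/∂s² + 64.79∂²u/∂s∂t + 33.84∂²u/∂t² - 3∂u/∂s - 4∂u/∂t + 24.1372u = 0. With A = 77.204, B = 64.79, C = 33.84, the discriminant is -6252.58934. This is an elliptic PDE.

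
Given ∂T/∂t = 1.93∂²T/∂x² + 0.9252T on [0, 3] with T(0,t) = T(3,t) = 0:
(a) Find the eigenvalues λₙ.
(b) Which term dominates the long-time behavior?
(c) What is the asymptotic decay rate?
Eigenvalues: λₙ = 1.93n²π²/3² - 0.9252.
First three modes:
  n=1: λ₁ = 1.93π²/3² - 0.9252 ≈ 1.191
  n=2: λ₂ = 7.72π²/3² - 0.9252 ≈ 7.541
  n=3: λ₃ = 17.37π²/3² - 0.9252 ≈ 18.123
Since 1.93π²/3² ≈ 2.116 > 0.9252, all λₙ > 0.
The n=1 mode decays slowest → dominates as t → ∞.
Asymptotic: T ~ c₁ sin(πx/3) e^{-λ₁t} with decay rate λ₁ ≈ 1.191.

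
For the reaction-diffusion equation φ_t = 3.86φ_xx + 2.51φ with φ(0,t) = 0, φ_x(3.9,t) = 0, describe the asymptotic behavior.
φ grows unboundedly. Reaction dominates diffusion (r=2.51 > κπ²/(4L²)≈0.63); solution grows exponentially.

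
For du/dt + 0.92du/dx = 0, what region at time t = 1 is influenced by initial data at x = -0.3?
At x = 0.62. The characteristic carries data from (-0.3, 0) to (0.62, 1).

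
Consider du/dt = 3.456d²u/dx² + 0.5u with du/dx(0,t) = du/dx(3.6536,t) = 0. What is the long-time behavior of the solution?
As t → ∞, u grows unboundedly. With Neumann BCs the constant mode has diffusion eigenvalue 0, so any r > 0 makes it grow like e^(0.5t); solution grows exponentially.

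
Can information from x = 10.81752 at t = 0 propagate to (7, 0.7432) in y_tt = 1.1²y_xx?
No. The domain of dependence is [6.18248, 7.81752], and 10.81752 is outside this interval.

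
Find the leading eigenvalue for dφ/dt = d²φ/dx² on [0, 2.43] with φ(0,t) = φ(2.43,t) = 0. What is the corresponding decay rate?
Eigenvalues: λₙ = n²π²/2.43².
First three modes:
  n=1: λ₁ = π²/2.43² ≈ 1.671
  n=2: λ₂ = 4π²/2.43² ≈ 6.686 (4× faster decay)
  n=3: λ₃ = 9π²/2.43² ≈ 15.043 (9× faster decay)
As t → ∞, higher modes decay exponentially faster. The n=1 mode dominates: φ ~ c₁ sin(πx/2.43) e^{-λ₁t}.
Decay rate: λ₁ = π²/2.43² ≈ 1.671.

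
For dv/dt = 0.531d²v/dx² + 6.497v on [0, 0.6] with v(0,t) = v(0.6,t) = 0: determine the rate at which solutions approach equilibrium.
Eigenvalues: λₙ = 0.531n²π²/0.6² - 6.497.
First three modes:
  n=1: λ₁ = 0.531π²/0.6² - 6.497 ≈ 8.061
  n=2: λ₂ = 2.124π²/0.6² - 6.497 ≈ 51.734
  n=3: λ₃ = 4.779π²/0.6² - 6.497 ≈ 124.522
Since 0.531π²/0.6² ≈ 14.558 > 6.497, all λₙ > 0.
The n=1 mode decays slowest → dominates as t → ∞.
Asymptotic: v ~ c₁ sin(πx/0.6) e^{-λ₁t} with decay rate λ₁ ≈ 8.061.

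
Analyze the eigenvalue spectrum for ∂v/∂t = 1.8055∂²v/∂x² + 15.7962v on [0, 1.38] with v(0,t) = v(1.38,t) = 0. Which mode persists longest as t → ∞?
Eigenvalues: λₙ = 1.8055n²π²/1.38² - 15.7962.
First three modes:
  n=1: λ₁ = 1.8055π²/1.38² - 15.7962 ≈ -6.439
  n=2: λ₂ = 7.222π²/1.38² - 15.7962 ≈ 21.632
  n=3: λ₃ = 16.2495π²/1.38² - 15.7962 ≈ 68.417
Since 1.8055π²/1.38² ≈ 9.357 < 15.7962, λ₁ < 0.
The n=1 mode grows fastest (−λₙ is largest for n=1) → dominates.
Asymptotic: v ~ c₁ sin(πx/1.38) e^{6.439t} (exponential growth at rate −λ₁ ≈ 6.439).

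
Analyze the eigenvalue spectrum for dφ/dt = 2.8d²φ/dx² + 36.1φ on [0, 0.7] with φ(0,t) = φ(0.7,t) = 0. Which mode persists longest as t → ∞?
Eigenvalues: λₙ = 2.8n²π²/0.7² - 36.1.
First three modes:
  n=1: λ₁ = 2.8π²/0.7² - 36.1 ≈ 20.298
  n=2: λ₂ = 11.2π²/0.7² - 36.1 ≈ 189.491
  n=3: λ₃ = 25.2π²/0.7² - 36.1 ≈ 471.48
Since 2.8π²/0.7² ≈ 56.398 > 36.1, all λₙ > 0.
The n=1 mode decays slowest → dominates as t → ∞.
Asymptotic: φ ~ c₁ sin(πx/0.7) e^{-λ₁t} with decay rate λ₁ ≈ 20.298.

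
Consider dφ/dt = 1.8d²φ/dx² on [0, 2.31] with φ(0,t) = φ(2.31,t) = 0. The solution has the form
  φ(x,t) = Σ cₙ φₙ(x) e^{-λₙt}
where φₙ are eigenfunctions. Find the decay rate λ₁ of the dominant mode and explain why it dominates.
Eigenvalues: λₙ = 1.8n²π²/2.31².
First three modes:
  n=1: λ₁ = 1.8π²/2.31² ≈ 3.329
  n=2: λ₂ = 7.2π²/2.31² ≈ 13.317 (4× faster decay)
  n=3: λ₃ = 16.2π²/2.31² ≈ 29.963 (9× faster decay)
As t → ∞, higher modes decay exponentially faster. The n=1 mode dominates: φ ~ c₁ sin(πx/2.31) e^{-λ₁t}.
Decay rate: λ₁ = 1.8π²/2.31² ≈ 3.329.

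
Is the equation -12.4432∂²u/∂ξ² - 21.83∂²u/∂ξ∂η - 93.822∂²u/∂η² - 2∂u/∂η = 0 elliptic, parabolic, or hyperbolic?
Computing B² - 4AC with A = -12.4432, B = -21.83, C = -93.822: discriminant = -4193.2347416 (negative). Answer: elliptic.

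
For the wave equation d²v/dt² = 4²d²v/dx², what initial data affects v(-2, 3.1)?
Domain of dependence: [-14.4, 10.4]. Signals travel at speed 4, so data within |x - -2| ≤ 4·3.1 = 12.4 can reach the point.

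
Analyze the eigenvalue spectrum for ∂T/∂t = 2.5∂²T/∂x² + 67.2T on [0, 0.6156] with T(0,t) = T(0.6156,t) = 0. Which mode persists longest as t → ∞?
Eigenvalues: λₙ = 2.5n²π²/0.6156² - 67.2.
First three modes:
  n=1: λ₁ = 2.5π²/0.6156² - 67.2 ≈ -2.091
  n=2: λ₂ = 10π²/0.6156² - 67.2 ≈ 193.237
  n=3: λ₃ = 22.5π²/0.6156² - 67.2 ≈ 518.783
Since 2.5π²/0.6156² ≈ 65.109 < 67.2, λ₁ < 0.
The n=1 mode grows fastest (−λₙ is largest for n=1) → dominates.
Asymptotic: T ~ c₁ sin(πx/0.6156) e^{2.091t} (exponential growth at rate −λ₁ ≈ 2.091).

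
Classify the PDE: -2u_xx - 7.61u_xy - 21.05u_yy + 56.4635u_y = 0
A = -2, B = -7.61, C = -21.05. Discriminant B² - 4AC = -110.4879. Since -110.4879 < 0, elliptic.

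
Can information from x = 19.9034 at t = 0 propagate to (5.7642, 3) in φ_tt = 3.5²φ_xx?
No. The domain of dependence is [-4.7358, 16.2642], and 19.9034 is outside this interval.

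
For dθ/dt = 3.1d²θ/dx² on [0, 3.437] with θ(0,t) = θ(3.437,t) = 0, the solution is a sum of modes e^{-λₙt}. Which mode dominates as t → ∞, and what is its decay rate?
Eigenvalues: λₙ = 3.1n²π²/3.437².
First three modes:
  n=1: λ₁ = 3.1π²/3.437² ≈ 2.59
  n=2: λ₂ = 12.4π²/3.437² ≈ 10.36 (4× faster decay)
  n=3: λ₃ = 27.9π²/3.437² ≈ 23.31 (9× faster decay)
As t → ∞, higher modes decay exponentially faster. The n=1 mode dominates: θ ~ c₁ sin(πx/3.437) e^{-λ₁t}.
Decay rate: λ₁ = 3.1π²/3.437² ≈ 2.59.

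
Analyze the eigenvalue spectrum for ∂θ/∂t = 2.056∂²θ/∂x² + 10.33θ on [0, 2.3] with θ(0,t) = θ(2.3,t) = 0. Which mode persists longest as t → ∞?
Eigenvalues: λₙ = 2.056n²π²/2.3² - 10.33.
First three modes:
  n=1: λ₁ = 2.056π²/2.3² - 10.33 ≈ -6.494
  n=2: λ₂ = 8.224π²/2.3² - 10.33 ≈ 5.014
  n=3: λ₃ = 18.504π²/2.3² - 10.33 ≈ 24.193
Since 2.056π²/2.3² ≈ 3.836 < 10.33, λ₁ < 0.
The n=1 mode grows fastest (−λₙ is largest for n=1) → dominates.
Asymptotic: θ ~ c₁ sin(πx/2.3) e^{6.494t} (exponential growth at rate −λ₁ ≈ 6.494).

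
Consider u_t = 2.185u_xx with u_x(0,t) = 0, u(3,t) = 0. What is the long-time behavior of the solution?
As t → ∞, u → 0. Heat escapes through the Dirichlet boundary.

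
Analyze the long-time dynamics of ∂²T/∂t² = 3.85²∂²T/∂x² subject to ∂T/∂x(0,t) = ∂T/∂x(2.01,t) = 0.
Long-time behavior: T oscillates about a mean that drifts linearly in t (generically unbounded; no decay). There is no damping, so the nonconstant modes persist as standing waves (energy conserved, no decay). But with Neumann conditions at both ends the constant mode has eigenvalue 0: the spatial mean M(t) of T satisfies M'' = 0, so M(t) = M(0) + M'(0)·t. Unless the initial velocity has zero mean (∫T_t(x,0)dx = 0), the solution grows linearly in t (unbounded, though not exponentially); if it does have zero mean, the solution stays bounded and simply oscillates.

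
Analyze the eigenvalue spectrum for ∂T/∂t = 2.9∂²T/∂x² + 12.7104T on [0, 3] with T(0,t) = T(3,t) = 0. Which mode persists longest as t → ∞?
Eigenvalues: λₙ = 2.9n²π²/3² - 12.7104.
First three modes:
  n=1: λ₁ = 2.9π²/3² - 12.7104 ≈ -9.53
  n=2: λ₂ = 11.6π²/3² - 12.7104 ≈ 0.01
  n=3: λ₃ = 26.1π²/3² - 12.7104 ≈ 15.911
Since 2.9π²/3² ≈ 3.18 < 12.7104, λ₁ < 0.
The n=1 mode grows fastest (−λₙ is largest for n=1) → dominates.
Asymptotic: T ~ c₁ sin(πx/3) e^{9.53t} (exponential growth at rate −λ₁ ≈ 9.53).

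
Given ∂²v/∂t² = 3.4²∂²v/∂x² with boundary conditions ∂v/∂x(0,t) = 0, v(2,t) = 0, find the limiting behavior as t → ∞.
v oscillates (no decay). Energy is conserved; the solution oscillates indefinitely as standing waves.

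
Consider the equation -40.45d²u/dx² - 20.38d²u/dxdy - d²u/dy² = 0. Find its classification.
Hyperbolic. (A = -40.45, B = -20.38, C = -1 gives B² - 4AC = 253.5444.)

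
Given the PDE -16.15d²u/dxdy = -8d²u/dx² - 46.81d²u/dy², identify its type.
Rewriting in standard form: 8d²u/dx² - 16.15d²u/dxdy + 46.81d²u/dy² = 0. The second-order coefficients are A = 8, B = -16.15, C = 46.81. Since B² - 4AC = -1237.0975 < 0, this is an elliptic PDE.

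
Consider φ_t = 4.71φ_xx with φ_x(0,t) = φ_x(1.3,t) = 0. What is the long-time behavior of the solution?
As t → ∞, φ → constant (steady state). Heat is conserved (no flux at boundaries); solution approaches the spatial average.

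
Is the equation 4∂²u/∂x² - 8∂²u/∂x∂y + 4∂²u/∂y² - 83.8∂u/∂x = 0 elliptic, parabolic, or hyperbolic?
Computing B² - 4AC with A = 4, B = -8, C = 4: discriminant = 0 (zero). Answer: parabolic.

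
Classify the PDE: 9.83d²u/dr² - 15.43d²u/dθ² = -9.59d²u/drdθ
Rewriting in standard form: 9.83d²u/dr² + 9.59d²u/drdθ - 15.43d²u/dθ² = 0. A = 9.83, B = 9.59, C = -15.43. Discriminant B² - 4AC = 698.6757. Since 698.6757 > 0, hyperbolic.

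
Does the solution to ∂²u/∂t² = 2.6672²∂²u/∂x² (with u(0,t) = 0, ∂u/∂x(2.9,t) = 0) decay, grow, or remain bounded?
u oscillates (no decay). Energy is conserved; the solution oscillates indefinitely as standing waves.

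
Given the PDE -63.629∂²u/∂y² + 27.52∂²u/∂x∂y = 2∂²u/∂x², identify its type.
Rewriting in standard form: -2∂²u/∂x² + 27.52∂²u/∂x∂y - 63.629∂²u/∂y² = 0. The second-order coefficients are A = -2, B = 27.52, C = -63.629. Since B² - 4AC = 248.3184 > 0, this is a hyperbolic PDE.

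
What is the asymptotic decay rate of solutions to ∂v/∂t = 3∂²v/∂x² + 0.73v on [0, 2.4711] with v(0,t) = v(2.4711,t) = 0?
Eigenvalues: λₙ = 3n²π²/2.4711² - 0.73.
First three modes:
  n=1: λ₁ = 3π²/2.4711² - 0.73 ≈ 4.119
  n=2: λ₂ = 12π²/2.4711² - 0.73 ≈ 18.665
  n=3: λ₃ = 27π²/2.4711² - 0.73 ≈ 42.91
Since 3π²/2.4711² ≈ 4.849 > 0.73, all λₙ > 0.
The n=1 mode decays slowest → dominates as t → ∞.
Asymptotic: v ~ c₁ sin(πx/2.4711) e^{-λ₁t} with decay rate λ₁ ≈ 4.119.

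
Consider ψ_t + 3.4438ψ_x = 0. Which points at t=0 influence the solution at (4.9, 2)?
A single point: x = -1.9876. The characteristic through (4.9, 2) is x - 3.4438t = const, so x = 4.9 - 3.4438·2 = -1.9876.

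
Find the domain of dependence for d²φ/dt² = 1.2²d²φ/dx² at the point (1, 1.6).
Domain of dependence: [-0.92, 2.92]. Signals travel at speed 1.2, so data within |x - 1| ≤ 1.2·1.6 = 1.92 can reach the point.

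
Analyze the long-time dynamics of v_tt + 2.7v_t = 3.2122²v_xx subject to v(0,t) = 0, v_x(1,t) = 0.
Long-time behavior: v → 0. Damping (γ=2.7) dissipates energy; oscillations decay exponentially.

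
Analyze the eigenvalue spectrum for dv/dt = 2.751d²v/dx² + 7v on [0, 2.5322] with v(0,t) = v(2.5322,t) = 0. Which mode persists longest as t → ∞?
Eigenvalues: λₙ = 2.751n²π²/2.5322² - 7.
First three modes:
  n=1: λ₁ = 2.751π²/2.5322² - 7 ≈ -2.766
  n=2: λ₂ = 11.004π²/2.5322² - 7 ≈ 9.938
  n=3: λ₃ = 24.759π²/2.5322² - 7 ≈ 31.11
Since 2.751π²/2.5322² ≈ 4.234 < 7, λ₁ < 0.
The n=1 mode grows fastest (−λₙ is largest for n=1) → dominates.
Asymptotic: v ~ c₁ sin(πx/2.5322) e^{2.766t} (exponential growth at rate −λ₁ ≈ 2.766).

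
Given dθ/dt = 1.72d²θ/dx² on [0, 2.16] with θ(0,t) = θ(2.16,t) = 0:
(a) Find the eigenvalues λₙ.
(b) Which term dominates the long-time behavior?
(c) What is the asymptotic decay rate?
Eigenvalues: λₙ = 1.72n²π²/2.16².
First three modes:
  n=1: λ₁ = 1.72π²/2.16² ≈ 3.638
  n=2: λ₂ = 6.88π²/2.16² ≈ 14.554 (4× faster decay)
  n=3: λ₃ = 15.48π²/2.16² ≈ 32.746 (9× faster decay)
As t → ∞, higher modes decay exponentially faster. The n=1 mode dominates: θ ~ c₁ sin(πx/2.16) e^{-λ₁t}.
Decay rate: λ₁ = 1.72π²/2.16² ≈ 3.638.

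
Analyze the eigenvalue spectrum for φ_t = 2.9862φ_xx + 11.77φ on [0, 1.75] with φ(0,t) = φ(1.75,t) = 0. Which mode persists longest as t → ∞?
Eigenvalues: λₙ = 2.9862n²π²/1.75² - 11.77.
First three modes:
  n=1: λ₁ = 2.9862π²/1.75² - 11.77 ≈ -2.146
  n=2: λ₂ = 11.9448π²/1.75² - 11.77 ≈ 26.725
  n=3: λ₃ = 26.8758π²/1.75² - 11.77 ≈ 74.843
Since 2.9862π²/1.75² ≈ 9.624 < 11.77, λ₁ < 0.
The n=1 mode grows fastest (−λₙ is largest for n=1) → dominates.
Asymptotic: φ ~ c₁ sin(πx/1.75) e^{2.146t} (exponential growth at rate −λ₁ ≈ 2.146).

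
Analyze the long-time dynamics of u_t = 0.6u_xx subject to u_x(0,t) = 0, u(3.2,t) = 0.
Long-time behavior: u → 0. Heat escapes through the Dirichlet boundary.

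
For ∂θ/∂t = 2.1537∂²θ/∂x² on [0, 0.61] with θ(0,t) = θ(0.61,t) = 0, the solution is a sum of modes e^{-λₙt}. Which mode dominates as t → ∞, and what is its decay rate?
Eigenvalues: λₙ = 2.1537n²π²/0.61².
First three modes:
  n=1: λ₁ = 2.1537π²/0.61² ≈ 57.125
  n=2: λ₂ = 8.6148π²/0.61² ≈ 228.5 (4× faster decay)
  n=3: λ₃ = 19.3833π²/0.61² ≈ 514.124 (9× faster decay)
As t → ∞, higher modes decay exponentially faster. The n=1 mode dominates: θ ~ c₁ sin(πx/0.61) e^{-λ₁t}.
Decay rate: λ₁ = 2.1537π²/0.61² ≈ 57.125.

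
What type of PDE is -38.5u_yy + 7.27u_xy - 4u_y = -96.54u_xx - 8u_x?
Rewriting in standard form: 96.54u_xx + 7.27u_xy - 38.5u_yy + 8u_x - 4u_y = 0. With A = 96.54, B = 7.27, C = -38.5, the discriminant is 14920.0129. This is a hyperbolic PDE.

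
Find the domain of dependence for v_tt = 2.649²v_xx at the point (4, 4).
Domain of dependence: [-6.596, 14.596]. Signals travel at speed 2.649, so data within |x - 4| ≤ 2.649·4 = 10.596 can reach the point.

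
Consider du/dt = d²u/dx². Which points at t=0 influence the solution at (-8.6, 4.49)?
The entire real line. The heat equation has infinite propagation speed: any initial disturbance instantly affects all points (though exponentially small far away).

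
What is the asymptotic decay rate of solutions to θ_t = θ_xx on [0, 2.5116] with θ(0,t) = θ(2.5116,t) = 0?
Eigenvalues: λₙ = n²π²/2.5116².
First three modes:
  n=1: λ₁ = π²/2.5116² ≈ 1.565
  n=2: λ₂ = 4π²/2.5116² ≈ 6.258 (4× faster decay)
  n=3: λ₃ = 9π²/2.5116² ≈ 14.081 (9× faster decay)
As t → ∞, higher modes decay exponentially faster. The n=1 mode dominates: θ ~ c₁ sin(πx/2.5116) e^{-λ₁t}.
Decay rate: λ₁ = π²/2.5116² ≈ 1.565.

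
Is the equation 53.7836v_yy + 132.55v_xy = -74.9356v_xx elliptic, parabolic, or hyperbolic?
Rewriting in standard form: 74.9356v_xx + 132.55v_xy + 53.7836v_yy = 0. Computing B² - 4AC with A = 74.9356, B = 132.55, C = 53.7836: discriminant = 1448.27715536 (positive). Answer: hyperbolic.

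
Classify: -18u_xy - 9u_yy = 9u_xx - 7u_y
Rewriting in standard form: -9u_xx - 18u_xy - 9u_yy + 7u_y = 0. Parabolic (discriminant = 0).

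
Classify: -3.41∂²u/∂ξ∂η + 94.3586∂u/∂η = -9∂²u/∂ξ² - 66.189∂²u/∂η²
Rewriting in standard form: 9∂²u/∂ξ² - 3.41∂²u/∂ξ∂η + 66.189∂²u/∂η² + 94.3586∂u/∂η = 0. Elliptic (discriminant = -2371.1759).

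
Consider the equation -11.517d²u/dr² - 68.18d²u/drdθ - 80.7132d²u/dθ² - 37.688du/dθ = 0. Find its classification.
Hyperbolic. (A = -11.517, B = -68.18, C = -80.7132 gives B² - 4AC = 930.2167024.)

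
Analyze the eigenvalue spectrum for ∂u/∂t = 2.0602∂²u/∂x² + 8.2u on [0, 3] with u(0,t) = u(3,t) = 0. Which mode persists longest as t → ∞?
Eigenvalues: λₙ = 2.0602n²π²/3² - 8.2.
First three modes:
  n=1: λ₁ = 2.0602π²/3² - 8.2 ≈ -5.941
  n=2: λ₂ = 8.2408π²/3² - 8.2 ≈ 0.837
  n=3: λ₃ = 18.5418π²/3² - 8.2 ≈ 12.133
Since 2.0602π²/3² ≈ 2.259 < 8.2, λ₁ < 0.
The n=1 mode grows fastest (−λₙ is largest for n=1) → dominates.
Asymptotic: u ~ c₁ sin(πx/3) e^{5.941t} (exponential growth at rate −λ₁ ≈ 5.941).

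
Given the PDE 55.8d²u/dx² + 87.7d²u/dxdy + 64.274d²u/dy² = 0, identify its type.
The second-order coefficients are A = 55.8, B = 87.7, C = 64.274. Since B² - 4AC = -6654.6668 < 0, this is an elliptic PDE.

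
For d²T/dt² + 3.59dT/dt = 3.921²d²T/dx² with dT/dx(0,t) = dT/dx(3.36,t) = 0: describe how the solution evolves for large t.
T → constant (steady state). Damping (γ=3.59) dissipates the nonconstant modes; with Neumann BCs the spatial average obeys M''+γM'=0 and tends to a finite limit.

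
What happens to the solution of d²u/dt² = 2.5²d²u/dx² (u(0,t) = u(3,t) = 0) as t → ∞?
u oscillates (no decay). Energy is conserved; the solution oscillates indefinitely as standing waves.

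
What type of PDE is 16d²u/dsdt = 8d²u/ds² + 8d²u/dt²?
Rewriting in standard form: -8d²u/ds² + 16d²u/dsdt - 8d²u/dt² = 0. With A = -8, B = 16, C = -8, the discriminant is 0. This is a parabolic PDE.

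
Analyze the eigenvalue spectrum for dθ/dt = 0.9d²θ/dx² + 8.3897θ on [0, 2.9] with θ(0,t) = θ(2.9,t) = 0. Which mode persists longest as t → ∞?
Eigenvalues: λₙ = 0.9n²π²/2.9² - 8.3897.
First three modes:
  n=1: λ₁ = 0.9π²/2.9² - 8.3897 ≈ -7.333
  n=2: λ₂ = 3.6π²/2.9² - 8.3897 ≈ -4.165
  n=3: λ₃ = 8.1π²/2.9² - 8.3897 ≈ 1.116
Since 0.9π²/2.9² ≈ 1.056 < 8.3897, λ₁ < 0.
The n=1 mode grows fastest (−λₙ is largest for n=1) → dominates.
Asymptotic: θ ~ c₁ sin(πx/2.9) e^{7.333t} (exponential growth at rate −λ₁ ≈ 7.333).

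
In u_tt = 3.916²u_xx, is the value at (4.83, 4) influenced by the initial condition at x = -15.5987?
No. The domain of dependence is [-10.834, 20.494], and -15.5987 is outside this interval.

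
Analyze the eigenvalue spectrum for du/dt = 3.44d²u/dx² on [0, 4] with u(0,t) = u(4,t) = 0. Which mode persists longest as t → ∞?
Eigenvalues: λₙ = 3.44n²π²/4².
First three modes:
  n=1: λ₁ = 3.44π²/4² ≈ 2.122
  n=2: λ₂ = 13.76π²/4² ≈ 8.488 (4× faster decay)
  n=3: λ₃ = 30.96π²/4² ≈ 19.098 (9× faster decay)
As t → ∞, higher modes decay exponentially faster. The n=1 mode dominates: u ~ c₁ sin(πx/4) e^{-λ₁t}.
Decay rate: λ₁ = 3.44π²/4² ≈ 2.122.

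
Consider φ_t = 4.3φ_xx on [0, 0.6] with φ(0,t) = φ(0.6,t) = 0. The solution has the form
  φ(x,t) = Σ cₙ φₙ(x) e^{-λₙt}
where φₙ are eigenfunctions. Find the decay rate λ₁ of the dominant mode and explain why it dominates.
Eigenvalues: λₙ = 4.3n²π²/0.6².
First three modes:
  n=1: λ₁ = 4.3π²/0.6² ≈ 117.887
  n=2: λ₂ = 17.2π²/0.6² ≈ 471.548 (4× faster decay)
  n=3: λ₃ = 38.7π²/0.6² ≈ 1060.982 (9× faster decay)
As t → ∞, higher modes decay exponentially faster. The n=1 mode dominates: φ ~ c₁ sin(πx/0.6) e^{-λ₁t}.
Decay rate: λ₁ = 4.3π²/0.6² ≈ 117.887.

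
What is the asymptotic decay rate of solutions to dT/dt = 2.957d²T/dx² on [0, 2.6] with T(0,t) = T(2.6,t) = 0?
Eigenvalues: λₙ = 2.957n²π²/2.6².
First three modes:
  n=1: λ₁ = 2.957π²/2.6² ≈ 4.317
  n=2: λ₂ = 11.828π²/2.6² ≈ 17.269 (4× faster decay)
  n=3: λ₃ = 26.613π²/2.6² ≈ 38.855 (9× faster decay)
As t → ∞, higher modes decay exponentially faster. The n=1 mode dominates: T ~ c₁ sin(πx/2.6) e^{-λ₁t}.
Decay rate: λ₁ = 2.957π²/2.6² ≈ 4.317.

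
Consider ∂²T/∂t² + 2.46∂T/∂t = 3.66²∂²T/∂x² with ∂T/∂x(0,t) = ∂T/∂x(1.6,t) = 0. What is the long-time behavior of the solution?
As t → ∞, T → constant (steady state). Damping (γ=2.46) dissipates the nonconstant modes; with Neumann BCs the spatial average obeys M''+γM'=0 and tends to a finite limit.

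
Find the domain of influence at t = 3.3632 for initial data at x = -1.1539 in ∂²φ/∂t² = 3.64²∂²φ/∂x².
Domain of influence: [-13.395948, 11.088148]. Data at x = -1.1539 spreads outward at speed 3.64.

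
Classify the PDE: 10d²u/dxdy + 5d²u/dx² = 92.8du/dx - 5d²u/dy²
Rewriting in standard form: 5d²u/dx² + 10d²u/dxdy + 5d²u/dy² - 92.8du/dx = 0. A = 5, B = 10, C = 5. Discriminant B² - 4AC = 0. Since 0 = 0, parabolic.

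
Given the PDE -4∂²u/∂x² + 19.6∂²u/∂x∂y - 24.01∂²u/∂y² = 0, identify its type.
The second-order coefficients are A = -4, B = 19.6, C = -24.01. Since B² - 4AC = 0 = 0, this is a parabolic PDE.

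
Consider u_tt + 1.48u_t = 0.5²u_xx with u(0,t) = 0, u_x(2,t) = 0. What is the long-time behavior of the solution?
As t → ∞, u → 0. Damping (γ=1.48) dissipates energy; oscillations decay exponentially.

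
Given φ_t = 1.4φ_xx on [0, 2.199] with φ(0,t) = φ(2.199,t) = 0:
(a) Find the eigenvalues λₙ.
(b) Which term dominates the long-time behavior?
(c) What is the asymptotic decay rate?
Eigenvalues: λₙ = 1.4n²π²/2.199².
First three modes:
  n=1: λ₁ = 1.4π²/2.199² ≈ 2.857
  n=2: λ₂ = 5.6π²/2.199² ≈ 11.43 (4× faster decay)
  n=3: λ₃ = 12.6π²/2.199² ≈ 25.717 (9× faster decay)
As t → ∞, higher modes decay exponentially faster. The n=1 mode dominates: φ ~ c₁ sin(πx/2.199) e^{-λ₁t}.
Decay rate: λ₁ = 1.4π²/2.199² ≈ 2.857.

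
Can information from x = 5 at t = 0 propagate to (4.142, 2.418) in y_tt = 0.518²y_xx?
Yes. The domain of dependence is [2.889476, 5.394524], and 5 ∈ [2.889476, 5.394524].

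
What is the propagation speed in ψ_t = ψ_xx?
Infinite. The heat equation is parabolic, not hyperbolic, so disturbances propagate instantly.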